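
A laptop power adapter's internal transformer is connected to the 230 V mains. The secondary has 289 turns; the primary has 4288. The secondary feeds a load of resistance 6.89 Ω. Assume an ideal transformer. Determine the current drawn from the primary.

V_s = V_p × N_s/N_p = 230 × 289/4288 = 15.501 V.
I_s = V_s/R = 15.501/6.89 = 2.2498 A.
For an ideal transformer I_p N_p = I_s N_s, so I_p = 2.2498 × 289/4288 = 0.152 A.

I_p ≈ 0.152 A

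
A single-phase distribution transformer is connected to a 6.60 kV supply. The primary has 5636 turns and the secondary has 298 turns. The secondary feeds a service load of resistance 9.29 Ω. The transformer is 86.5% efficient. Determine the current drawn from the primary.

I_p ≈ 2.30 A

V_s = 6600 × 298/5636 = 348.97 V.
I_s = V_s/R = 348.97/9.29 = 37.564 A.
P_out = V_s I_s = 348.97 × 37.564 = 13109 W.
P_in = P_out/η = 13109/0.865 = 15155 W.
I_p = P_in/V_p = 15155/6600 = 2.30 A.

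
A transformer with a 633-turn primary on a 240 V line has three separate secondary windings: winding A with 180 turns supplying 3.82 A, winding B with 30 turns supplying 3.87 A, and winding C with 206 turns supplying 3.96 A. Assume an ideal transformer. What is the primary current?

V_A = 240 × 180/633 = 68.246 V; V_B = 240 × 30/633 = 11.374 V; V_C = 240 × 206/633 = 78.104 V.
P_out = V_A I_A + V_B I_B + V_C I_C = 68.246×3.82 + 11.374×3.87 + 78.104×3.96 = 260.70 + 44.019 + 309.29 = 614.01 W.
Ideal ⇒ P_in = P_out, so I_p = P_out/V_p = 614.01/240 = 2.56 A.

I_p ≈ 2.56 A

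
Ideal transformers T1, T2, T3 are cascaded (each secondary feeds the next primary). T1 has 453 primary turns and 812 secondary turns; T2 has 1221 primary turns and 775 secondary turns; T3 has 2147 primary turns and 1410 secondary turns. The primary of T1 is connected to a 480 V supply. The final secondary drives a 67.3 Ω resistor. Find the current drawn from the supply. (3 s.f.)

After T1: V = 480.00 × 812/453 = 860.40 V.
After T2: V = 860.40 × 775/1221 = 546.12 V.
After T3: V = 546.12 × 1410/2147 = 358.65 V.
I_load = 358.65/67.3 = 5.3291 A, so P_out = 358.65 × 5.3291 = 1911.3 W.
All ideal ⇒ P_in = P_out, so I_supply = 1911.3/480 = 3.98 A.

I_supply ≈ 3.98 A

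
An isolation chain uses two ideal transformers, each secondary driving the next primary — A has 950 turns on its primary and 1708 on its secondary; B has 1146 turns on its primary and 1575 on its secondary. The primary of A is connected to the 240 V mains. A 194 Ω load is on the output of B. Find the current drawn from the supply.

After A: V = 240.00 × 1708/950 = 431.49 V.
After B: V = 431.49 × 1575/1146 = 593.02 V.
I_load = 593.02/194 = 3.0568 A, so P_out = 593.02 × 3.0568 = 1812.8 W.
All ideal ⇒ P_in = P_out, so I_supply = 1812.8/240 = 7.55 A.

I_supply ≈ 7.55 A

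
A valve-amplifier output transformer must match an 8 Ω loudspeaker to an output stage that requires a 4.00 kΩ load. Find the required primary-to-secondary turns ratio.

N_p/N_s ≈ 22.4

Z_p/Z_s = (N_p/N_s)², so N_p/N_s = √(4000/8) = √500 = 22.4.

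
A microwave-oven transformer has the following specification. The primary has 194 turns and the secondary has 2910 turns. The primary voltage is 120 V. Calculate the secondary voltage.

V_s/V_p = N_s/N_p, so V_s = 120 × 2910/194 = 1800 V.

V_s ≈ 1800 V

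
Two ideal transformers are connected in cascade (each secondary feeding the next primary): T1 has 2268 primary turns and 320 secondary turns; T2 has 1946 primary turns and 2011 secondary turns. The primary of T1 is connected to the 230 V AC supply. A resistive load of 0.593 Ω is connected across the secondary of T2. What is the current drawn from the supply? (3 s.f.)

I_supply ≈ 8.25 A

Secondary of T1: V = 230.00 × 320/2268 = 32.451 V.
Secondary of T2: V = 32.451 × 2011/1946 = 33.535 V.
I_load = 33.535/0.593 = 56.552 A, so P_out = 33.535 × 56.552 = 1896.5 W.
All ideal ⇒ P_in = P_out, so I_supply = 1896.5/230 = 8.25 A.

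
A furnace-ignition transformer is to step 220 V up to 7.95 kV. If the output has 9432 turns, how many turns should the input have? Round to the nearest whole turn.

N_in = 261 turns

N_in/N_out = V_in/V_out, so N_in = 9432 × 220/7950 = 261.0 ≈ 261 turns.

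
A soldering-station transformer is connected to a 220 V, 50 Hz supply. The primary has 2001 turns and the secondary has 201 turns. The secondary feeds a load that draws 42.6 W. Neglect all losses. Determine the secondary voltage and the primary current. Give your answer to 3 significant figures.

V_s = V_p × N_s/N_p = 220 × 201/2001 = 22.099 V.
I_s = P/V_s = 42.6/22.099 = 1.9277 A.
I_p = I_s × N_s/N_p = 1.9277 × 201/2001 = 0.194 A.

V_s ≈ 22.1 V, I_p ≈ 0.194 A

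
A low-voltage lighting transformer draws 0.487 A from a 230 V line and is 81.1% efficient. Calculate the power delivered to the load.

P_in = V_in I_in = 230 × 0.487 = 112.01 W.
P_out = η P_in = 0.811 × 112.01 = 90.8 W.

P_out ≈ 90.8 W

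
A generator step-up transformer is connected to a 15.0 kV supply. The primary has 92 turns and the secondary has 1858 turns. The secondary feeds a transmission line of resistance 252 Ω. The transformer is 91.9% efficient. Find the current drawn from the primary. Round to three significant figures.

I_p ≈ 26400 A

V_s = 15000 × 1858/92 = 302930 V.
I_s = V_s/R = 302930/252 = 1202.1 A.
P_out = V_s I_s = 302930 × 1202.1 = 3.6416×10^8 W.
P_in = P_out/η = 3.6416×10^8/0.919 = 3.9626×10^8 W.
I_p = P_in/V_p = 3.9626×10^8/15000 = 26400 A.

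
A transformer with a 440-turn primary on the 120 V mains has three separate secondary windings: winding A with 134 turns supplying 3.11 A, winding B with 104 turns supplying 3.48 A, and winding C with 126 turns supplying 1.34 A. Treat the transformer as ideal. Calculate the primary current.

V_A = 120 × 134/440 = 36.545 V; V_B = 120 × 104/440 = 28.364 V; V_C = 120 × 126/440 = 34.364 V.
P_out = V_A I_A + V_B I_B + V_C I_C = 36.545×3.11 + 28.364×3.48 + 34.364×1.34 = 113.66 + 98.705 + 46.047 = 258.41 W.
Ideal ⇒ P_in = P_out, so I_p = P_out/V_p = 258.41/120 = 2.15 A.

I_p ≈ 2.15 A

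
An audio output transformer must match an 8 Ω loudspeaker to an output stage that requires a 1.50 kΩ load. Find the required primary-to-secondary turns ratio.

N_p/N_s ≈ 13.7

Z_p/Z_s = (N_p/N_s)², so N_p/N_s = √(1500/8) = √188 = 13.7.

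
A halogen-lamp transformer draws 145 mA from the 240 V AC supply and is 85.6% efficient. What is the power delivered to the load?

P_out ≈ 29.8 W

P_in = V_p I_p = 240 × 0.145 = 34.800 W.
P_out = η P_in = 0.856 × 34.800 = 29.8 W.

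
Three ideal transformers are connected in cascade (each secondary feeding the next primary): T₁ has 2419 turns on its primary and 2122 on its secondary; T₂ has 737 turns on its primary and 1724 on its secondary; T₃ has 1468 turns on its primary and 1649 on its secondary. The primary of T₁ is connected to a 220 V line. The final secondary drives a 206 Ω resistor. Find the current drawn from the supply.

After T₁: V = 220.00 × 2122/2419 = 192.99 V.
After T₂: V = 192.99 × 1724/737 = 451.44 V.
After T₃: V = 451.44 × 1649/1468 = 507.10 V.
I_load = 507.10/206 = 2.4617 A, so P_out = 507.10 × 2.4617 = 1248.3 W.
All ideal ⇒ P_in = P_out, so I_supply = 1248.3/220 = 5.67 A.

I_supply ≈ 5.67 A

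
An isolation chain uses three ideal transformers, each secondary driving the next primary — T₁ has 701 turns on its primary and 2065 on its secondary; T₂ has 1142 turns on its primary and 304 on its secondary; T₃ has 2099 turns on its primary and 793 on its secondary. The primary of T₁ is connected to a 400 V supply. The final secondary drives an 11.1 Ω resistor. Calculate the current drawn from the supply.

I_supply ≈ 3.16 A

Secondary of T₁: V = 400.00 × 2065/701 = 1178.3 V.
Secondary of T₂: V = 1178.3 × 304/1142 = 313.67 V.
Secondary of T₃: V = 313.67 × 793/2099 = 118.50 V.
I_load = 118.50/11.1 = 10.676 A, so P_out = 118.50 × 10.676 = 1265.1 W.
All ideal ⇒ P_in = P_out, so I_supply = 1265.1/400 = 3.16 A.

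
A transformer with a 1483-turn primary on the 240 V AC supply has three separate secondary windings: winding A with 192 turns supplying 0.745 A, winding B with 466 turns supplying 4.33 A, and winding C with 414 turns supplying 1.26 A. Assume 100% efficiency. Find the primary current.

I_p ≈ 1.81 A

V_A = 240 × 192/1483 = 31.072 V; V_B = 240 × 466/1483 = 75.415 V; V_C = 240 × 414/1483 = 66.999 V.
P_out = V_A I_A + V_B I_B + V_C I_C = 31.072×0.745 + 75.415×4.33 + 66.999×1.26 = 23.149 + 326.55 + 84.419 = 434.11 W.
Ideal ⇒ P_in = P_out, so I_p = P_out/V_p = 434.11/240 = 1.81 A.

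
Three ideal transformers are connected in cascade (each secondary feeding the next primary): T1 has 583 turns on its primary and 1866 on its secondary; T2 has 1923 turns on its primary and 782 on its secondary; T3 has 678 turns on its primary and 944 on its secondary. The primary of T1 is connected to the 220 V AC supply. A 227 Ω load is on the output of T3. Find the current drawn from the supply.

I_supply ≈ 3.18 A

Secondary of T1: V = 220.00 × 1866/583 = 704.15 V.
Secondary of T2: V = 704.15 × 782/1923 = 286.35 V.
Secondary of T3: V = 286.35 × 944/678 = 398.69 V.
I_load = 398.69/227 = 1.7563 A, so P_out = 398.69 × 1.7563 = 700.24 W.
All ideal ⇒ P_in = P_out, so I_supply = 700.24/220 = 3.18 A.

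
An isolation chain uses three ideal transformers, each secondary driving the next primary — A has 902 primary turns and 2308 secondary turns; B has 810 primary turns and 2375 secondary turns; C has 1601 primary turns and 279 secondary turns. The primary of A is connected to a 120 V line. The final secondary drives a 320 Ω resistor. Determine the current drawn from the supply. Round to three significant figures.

I_supply ≈ 0.641 A

Secondary of A: V = 120.00 × 2308/902 = 307.05 V.
Secondary of B: V = 307.05 × 2375/810 = 900.30 V.
Secondary of C: V = 900.30 × 279/1601 = 156.89 V.
I_load = 156.89/320 = 0.49029 A, so P_out = 156.89 × 0.49029 = 76.923 W.
All ideal ⇒ P_in = P_out, so I_supply = 76.923/120 = 0.641 A.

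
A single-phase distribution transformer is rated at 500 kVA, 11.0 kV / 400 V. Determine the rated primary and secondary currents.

I_p = S/V_p = 500000/11000 = 45.5 A.
I_s = S/V_s = 500000/400 = 1250 A.

I_p ≈ 45.5 A, I_s ≈ 1250 A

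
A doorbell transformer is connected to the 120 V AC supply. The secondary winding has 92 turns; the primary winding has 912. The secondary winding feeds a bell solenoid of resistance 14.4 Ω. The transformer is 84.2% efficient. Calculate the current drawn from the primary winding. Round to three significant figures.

V_s = 120 × 92/912 = 12.105 V.
I_s = V_s/R = 12.105/14.4 = 0.84064 A.
P_out = V_s I_s = 12.105 × 0.84064 = 10.176 W.
P_in = P_out/η = 10.176/0.842 = 12.086 W.
I_p = P_in/V_p = 12.086/120 = 0.101 A.

I_p ≈ 0.101 A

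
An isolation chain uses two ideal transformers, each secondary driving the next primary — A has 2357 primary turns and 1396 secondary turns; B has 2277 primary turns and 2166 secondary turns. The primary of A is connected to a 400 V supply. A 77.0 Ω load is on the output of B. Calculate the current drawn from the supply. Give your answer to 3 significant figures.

I_supply ≈ 1.65 A

Secondary of A: V = 400.00 × 1396/2357 = 236.91 V.
Secondary of B: V = 236.91 × 2166/2277 = 225.36 V.
I_load = 225.36/77.0 = 2.9268 A, so P_out = 225.36 × 2.9268 = 659.59 W.
All ideal ⇒ P_in = P_out, so I_supply = 659.59/400 = 1.65 A.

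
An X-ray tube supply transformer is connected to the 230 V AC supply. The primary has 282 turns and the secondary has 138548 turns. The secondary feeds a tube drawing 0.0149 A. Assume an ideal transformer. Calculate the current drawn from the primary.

For an ideal transformer I_p N_p = I_s N_s, so I_p = 0.0149 × 138548/282 = 7.32 A.

I_p ≈ 7.32 A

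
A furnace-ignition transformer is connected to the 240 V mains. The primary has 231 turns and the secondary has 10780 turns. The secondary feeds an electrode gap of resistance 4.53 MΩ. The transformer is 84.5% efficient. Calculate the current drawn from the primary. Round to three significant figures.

V_s = 240 × 10780/231 = 11200 V.
I_s = V_s/R = 11200/(4.53×10^6) = 0.0024724 A.
P_out = V_s I_s = 11200 × 0.0024724 = 27.691 W.
P_in = P_out/η = 27.691/0.845 = 32.770 W.
I_p = P_in/V_p = 32.770/240 = 0.137 A.

I_p ≈ 0.137 A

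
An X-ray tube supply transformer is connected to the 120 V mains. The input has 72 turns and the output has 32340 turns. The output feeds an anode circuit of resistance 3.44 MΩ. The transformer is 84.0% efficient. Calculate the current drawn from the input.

V_out = 120 × 32340/72 = 53900 V.
I_out = V_out/R = 53900/(3.44×10^6) = 0.015669 A.
P_out = V_out I_out = 53900 × 0.015669 = 844.54 W.
P_in = P_out/η = 844.54/0.840 = 1005.4 W.
I_in = P_in/V_in = 1005.4/120 = 8.38 A.

I_in ≈ 8.38 A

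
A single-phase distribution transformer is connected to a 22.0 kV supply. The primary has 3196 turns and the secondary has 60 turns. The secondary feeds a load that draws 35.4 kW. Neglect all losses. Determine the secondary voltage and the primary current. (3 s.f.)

V_s ≈ 413 V, I_p ≈ 1.61 A

V_s = V_p × N_s/N_p = 22000 × 60/3196 = 413.02 V.
I_s = P/V_s = 35400/413.02 = 85.711 A.
I_p = I_s × N_s/N_p = 85.711 × 60/3196 = 1.61 A.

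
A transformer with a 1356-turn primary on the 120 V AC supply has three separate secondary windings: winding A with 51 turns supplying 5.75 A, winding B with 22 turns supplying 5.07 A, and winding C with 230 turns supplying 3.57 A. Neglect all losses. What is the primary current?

V_A = 120 × 51/1356 = 4.5133 V; V_B = 120 × 22/1356 = 1.9469 V; V_C = 120 × 230/1356 = 20.354 V.
P_out = V_A I_A + V_B I_B + V_C I_C = 4.5133×5.75 + 1.9469×5.07 + 20.354×3.57 = 25.951 + 9.8708 + 72.664 = 108.49 W.
Ideal ⇒ P_in = P_out, so I_p = P_out/V_p = 108.49/120 = 0.904 A.

I_p ≈ 0.904 A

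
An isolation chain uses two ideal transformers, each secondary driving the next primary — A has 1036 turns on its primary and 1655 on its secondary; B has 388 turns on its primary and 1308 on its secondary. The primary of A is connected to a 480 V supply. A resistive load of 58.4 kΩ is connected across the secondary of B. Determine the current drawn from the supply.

Secondary of A: V = 480.00 × 1655/1036 = 766.80 V.
Secondary of B: V = 766.80 × 1308/388 = 2585.0 V.
I_load = 2585.0/58400 = 0.044263 A, so P_out = 2585.0 × 0.044263 = 114.42 W.
All ideal ⇒ P_in = P_out, so I_supply = 114.42/480 = 0.238 A.

I_supply ≈ 0.238 A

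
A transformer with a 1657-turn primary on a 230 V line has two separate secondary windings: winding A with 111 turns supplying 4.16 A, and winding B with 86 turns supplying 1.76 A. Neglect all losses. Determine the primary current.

V_A = 230 × 111/1657 = 15.407 V; V_B = 230 × 86/1657 = 11.937 V.
P_out = V_A I_A + V_B I_B = 15.407×4.16 + 11.937×1.76 = 64.095 + 21.010 = 85.104 W.
Ideal ⇒ P_in = P_out, so I_p = P_out/V_p = 85.104/230 = 0.370 A.

I_p ≈ 0.370 A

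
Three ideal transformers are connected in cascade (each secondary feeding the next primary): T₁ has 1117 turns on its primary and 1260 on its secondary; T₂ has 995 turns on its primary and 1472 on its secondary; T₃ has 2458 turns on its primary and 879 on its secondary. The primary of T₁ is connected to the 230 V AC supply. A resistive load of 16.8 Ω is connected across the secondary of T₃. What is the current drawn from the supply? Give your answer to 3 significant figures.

I_supply ≈ 4.88 A

After T₁: V = 230.00 × 1260/1117 = 259.44 V.
After T₂: V = 259.44 × 1472/995 = 383.82 V.
After T₃: V = 383.82 × 879/2458 = 137.26 V.
I_load = 137.26/16.8 = 8.1701 A, so P_out = 137.26 × 8.1701 = 1121.4 W.
All ideal ⇒ P_in = P_out, so I_supply = 1121.4/230 = 4.88 A.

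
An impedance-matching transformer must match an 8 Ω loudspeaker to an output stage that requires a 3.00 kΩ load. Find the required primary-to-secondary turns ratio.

N_p/N_s ≈ 19.4

Z_p/Z_s = (N_p/N_s)², so N_p/N_s = √(3000/8) = √375 = 19.4.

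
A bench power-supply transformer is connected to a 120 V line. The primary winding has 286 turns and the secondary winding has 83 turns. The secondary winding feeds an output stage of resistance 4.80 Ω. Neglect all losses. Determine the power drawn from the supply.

P ≈ 253 W

V_s = V_p × N_s/N_p = 120 × 83/286 = 34.825 V.
I_s = V_s/R = 34.825/4.80 = 7.2552 A.
I_p = I_s × N_s/N_p = 7.2552 × 83/286 = 2.1055 A.
P = V_p I_p = 120 × 2.1055 = 253 W.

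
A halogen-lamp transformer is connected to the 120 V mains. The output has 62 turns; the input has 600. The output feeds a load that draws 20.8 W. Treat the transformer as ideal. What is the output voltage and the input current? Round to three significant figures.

V_out ≈ 12.4 V, I_in ≈ 0.173 A

V_out = V_in × N_out/N_in = 120 × 62/600 = 12.400 V.
I_out = P/V_out = 20.8/12.400 = 1.6774 A.
I_in = I_out × N_out/N_in = 1.6774 × 62/600 = 0.173 A.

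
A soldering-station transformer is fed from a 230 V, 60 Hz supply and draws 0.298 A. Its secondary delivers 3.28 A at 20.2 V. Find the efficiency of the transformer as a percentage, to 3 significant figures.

η ≈ 96.7%

P_in = 230 × 0.298 = 68.5400 W.
P_out = 20.2 × 3.28 = 66.2560 W.
η = P_out/P_in = 66.2560/68.5400 = 0.967.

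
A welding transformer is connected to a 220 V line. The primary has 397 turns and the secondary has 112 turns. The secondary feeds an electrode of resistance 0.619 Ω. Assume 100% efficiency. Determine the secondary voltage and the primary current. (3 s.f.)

V_s = V_p × N_s/N_p = 220 × 112/397 = 62.065 V.
I_s = V_s/R = 62.065/0.619 = 100.27 A.
I_p = I_s × N_s/N_p = 100.27 × 112/397 = 28.3 A.

V_s ≈ 62.1 V, I_p ≈ 28.3 A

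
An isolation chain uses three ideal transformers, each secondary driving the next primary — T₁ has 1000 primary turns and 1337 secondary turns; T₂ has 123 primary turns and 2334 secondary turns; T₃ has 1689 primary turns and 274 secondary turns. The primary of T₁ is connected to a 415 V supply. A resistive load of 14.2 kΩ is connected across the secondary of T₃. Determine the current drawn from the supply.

I_supply ≈ 0.495 A

Secondary of T₁: V = 415.00 × 1337/1000 = 554.86 V.
Secondary of T₂: V = 554.86 × 2334/123 = 10529 V.
Secondary of T₃: V = 10529 × 274/1689 = 1708.0 V.
I_load = 1708.0/14200 = 0.12028 A, so P_out = 1708.0 × 0.12028 = 205.45 W.
All ideal ⇒ P_in = P_out, so I_supply = 205.45/415 = 0.495 A.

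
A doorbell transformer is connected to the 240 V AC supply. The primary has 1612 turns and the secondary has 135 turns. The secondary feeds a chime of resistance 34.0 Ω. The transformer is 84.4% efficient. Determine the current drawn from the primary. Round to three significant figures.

V_s = 240 × 135/1612 = 20.099 V.
I_s = V_s/R = 20.099/34.0 = 0.59115 A.
P_out = V_s I_s = 20.099 × 0.59115 = 11.882 W.
P_in = P_out/η = 11.882/0.844 = 14.078 W.
I_p = P_in/V_p = 14.078/240 = 0.0587 A.

I_p ≈ 0.0587 A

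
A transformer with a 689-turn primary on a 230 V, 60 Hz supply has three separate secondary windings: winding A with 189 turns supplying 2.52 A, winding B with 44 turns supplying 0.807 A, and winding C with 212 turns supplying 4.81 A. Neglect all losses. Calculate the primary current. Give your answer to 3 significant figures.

V_A = 230 × 189/689 = 63.091 V; V_B = 230 × 44/689 = 14.688 V; V_C = 230 × 212/689 = 70.769 V.
P_out = V_A I_A + V_B I_B + V_C I_C = 63.091×2.52 + 14.688×0.807 + 70.769×4.81 = 158.99 + 11.853 + 340.40 = 511.24 W.
Ideal ⇒ P_in = P_out, so I_p = P_out/V_p = 511.24/230 = 2.22 A.

I_p ≈ 2.22 A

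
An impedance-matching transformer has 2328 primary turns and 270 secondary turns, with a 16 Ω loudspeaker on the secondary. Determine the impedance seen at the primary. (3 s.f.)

Z_p ≈ 1190 Ω

Z_p = (N_p/N_s)² × Z_s = (2328/270)² × 16 = 1190 Ω.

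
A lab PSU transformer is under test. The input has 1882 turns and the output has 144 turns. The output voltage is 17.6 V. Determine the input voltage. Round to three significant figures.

V_in ≈ 230 V

V_in/V_out = N_in/N_out, so V_in = 17.6 × 1882/144 = 230 V.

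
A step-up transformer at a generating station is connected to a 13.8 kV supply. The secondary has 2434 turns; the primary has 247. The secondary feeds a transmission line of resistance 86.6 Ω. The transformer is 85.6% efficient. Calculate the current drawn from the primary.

I_p ≈ 18100 A

V_s = 13800 × 2434/247 = 135990 V.
I_s = V_s/R = 135990/86.6 = 1570.3 A.
P_out = V_s I_s = 135990 × 1570.3 = 2.1354×10^8 W.
P_in = P_out/η = 2.1354×10^8/0.856 = 2.4947×10^8 W.
I_p = P_in/V_p = 2.4947×10^8/13800 = 18100 A.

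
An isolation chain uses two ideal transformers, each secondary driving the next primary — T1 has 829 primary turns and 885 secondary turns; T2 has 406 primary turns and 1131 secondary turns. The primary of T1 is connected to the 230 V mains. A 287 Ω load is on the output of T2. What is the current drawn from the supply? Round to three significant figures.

I_supply ≈ 7.09 A

Secondary of T1: V = 230.00 × 885/829 = 245.54 V.
Secondary of T2: V = 245.54 × 1131/406 = 684.00 V.
I_load = 684.00/287 = 2.3833 A, so P_out = 684.00 × 2.3833 = 1630.1 W.
All ideal ⇒ P_in = P_out, so I_supply = 1630.1/230 = 7.09 A.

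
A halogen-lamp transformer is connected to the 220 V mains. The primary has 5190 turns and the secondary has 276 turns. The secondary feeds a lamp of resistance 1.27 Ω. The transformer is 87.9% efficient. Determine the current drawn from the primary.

V_s = 220 × 276/5190 = 11.699 V.
I_s = V_s/R = 11.699/1.27 = 9.2121 A.
P_out = V_s I_s = 11.699 × 9.2121 = 107.78 W.
P_in = P_out/η = 107.78/0.879 = 122.61 W.
I_p = P_in/V_p = 122.61/220 = 0.557 A.

I_p ≈ 0.557 A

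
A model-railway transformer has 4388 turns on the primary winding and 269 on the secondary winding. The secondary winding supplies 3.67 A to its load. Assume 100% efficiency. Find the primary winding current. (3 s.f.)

I_p ≈ 0.225 A

For an ideal transformer I_p/I_s = N_s/N_p, so I_p = 3.67 × 269/4388 = 0.225 A.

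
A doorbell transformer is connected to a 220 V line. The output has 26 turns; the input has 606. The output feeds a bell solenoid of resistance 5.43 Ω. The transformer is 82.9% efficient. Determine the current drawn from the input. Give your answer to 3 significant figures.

I_in ≈ 0.0900 A

V_out = 220 × 26/606 = 9.4389 V.
I_out = V_out/R = 9.4389/5.43 = 1.7383 A.
P_out = V_out I_out = 9.4389 × 1.7383 = 16.408 W.
P_in = P_out/η = 16.408/0.829 = 19.792 W.
I_in = P_in/V_in = 19.792/220 = 0.0900 A.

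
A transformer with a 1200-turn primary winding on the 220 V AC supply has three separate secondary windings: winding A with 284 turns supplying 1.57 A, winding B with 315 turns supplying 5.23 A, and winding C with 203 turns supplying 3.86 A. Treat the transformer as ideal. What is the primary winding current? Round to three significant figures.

V_A = 220 × 284/1200 = 52.067 V; V_B = 220 × 315/1200 = 57.750 V; V_C = 220 × 203/1200 = 37.217 V.
P_out = V_A I_A + V_B I_B + V_C I_C = 52.067×1.57 + 57.750×5.23 + 37.217×3.86 = 81.745 + 302.03 + 143.66 = 527.43 W.
Ideal ⇒ P_in = P_out, so I_p = P_out/V_p = 527.43/220 = 2.40 A.

I_p ≈ 2.40 A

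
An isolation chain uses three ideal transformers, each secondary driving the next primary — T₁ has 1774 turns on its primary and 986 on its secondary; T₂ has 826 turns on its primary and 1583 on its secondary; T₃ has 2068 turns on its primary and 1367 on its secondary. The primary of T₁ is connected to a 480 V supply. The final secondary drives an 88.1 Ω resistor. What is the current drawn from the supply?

I_supply ≈ 2.70 A

Secondary of T₁: V = 480.00 × 986/1774 = 266.79 V.
Secondary of T₂: V = 266.79 × 1583/826 = 511.29 V.
Secondary of T₃: V = 511.29 × 1367/2068 = 337.97 V.
I_load = 337.97/88.1 = 3.8363 A, so P_out = 337.97 × 3.8363 = 1296.6 W.
All ideal ⇒ P_in = P_out, so I_supply = 1296.6/480 = 2.70 A.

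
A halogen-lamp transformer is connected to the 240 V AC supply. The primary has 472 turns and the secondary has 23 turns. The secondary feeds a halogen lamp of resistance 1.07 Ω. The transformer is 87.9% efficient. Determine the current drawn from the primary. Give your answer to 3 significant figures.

V_s = 240 × 23/472 = 11.695 V.
I_s = V_s/R = 11.695/1.07 = 10.930 A.
P_out = V_s I_s = 11.695 × 10.930 = 127.82 W.
P_in = P_out/η = 127.82/0.879 = 145.42 W.
I_p = P_in/V_p = 145.42/240 = 0.606 A.

I_p ≈ 0.606 A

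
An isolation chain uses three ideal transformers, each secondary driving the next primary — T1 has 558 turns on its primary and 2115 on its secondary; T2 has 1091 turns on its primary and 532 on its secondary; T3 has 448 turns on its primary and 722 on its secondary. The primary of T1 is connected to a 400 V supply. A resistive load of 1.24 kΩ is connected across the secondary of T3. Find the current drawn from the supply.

I_supply ≈ 2.86 A

After T1: V = 400.00 × 2115/558 = 1516.1 V.
After T2: V = 1516.1 × 532/1091 = 739.30 V.
After T3: V = 739.30 × 722/448 = 1191.5 V.
I_load = 1191.5/1240 = 0.96086 A, so P_out = 1191.5 × 0.96086 = 1144.8 W.
All ideal ⇒ P_in = P_out, so I_supply = 1144.8/400 = 2.86 A.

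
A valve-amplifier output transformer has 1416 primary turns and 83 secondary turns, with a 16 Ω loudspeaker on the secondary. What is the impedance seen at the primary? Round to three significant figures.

Z_p ≈ 4660 Ω

Z_p = (N_p/N_s)² × Z_s = (1416/83)² × 16 = 4660 Ω.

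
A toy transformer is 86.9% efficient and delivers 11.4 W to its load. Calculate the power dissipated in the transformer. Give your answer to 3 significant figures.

P_in = P_out/η = 11.4/0.869 = 13.1185 W.
P_loss = P_in − P_out = 13.1185 − 11.4 = 1.72 W.

P_loss ≈ 1.72 W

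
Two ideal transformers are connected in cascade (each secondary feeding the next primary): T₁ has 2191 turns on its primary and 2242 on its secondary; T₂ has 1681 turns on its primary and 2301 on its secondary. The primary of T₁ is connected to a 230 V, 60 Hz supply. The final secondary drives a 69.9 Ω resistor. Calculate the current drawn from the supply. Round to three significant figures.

Secondary of T₁: V = 230.00 × 2242/2191 = 235.35 V.
Secondary of T₂: V = 235.35 × 2301/1681 = 322.16 V.
I_load = 322.16/69.9 = 4.6089 A, so P_out = 322.16 × 4.6089 = 1484.8 W.
All ideal ⇒ P_in = P_out, so I_supply = 1484.8/230 = 6.46 A.

I_supply ≈ 6.46 A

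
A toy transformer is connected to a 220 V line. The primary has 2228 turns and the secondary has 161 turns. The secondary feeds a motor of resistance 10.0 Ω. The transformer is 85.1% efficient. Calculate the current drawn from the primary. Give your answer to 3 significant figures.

V_s = 220 × 161/2228 = 15.898 V.
I_s = V_s/R = 15.898/10.0 = 1.5898 A.
P_out = V_s I_s = 15.898 × 1.5898 = 25.274 W.
P_in = P_out/η = 25.274/0.851 = 29.699 W.
I_p = P_in/V_p = 29.699/220 = 0.135 A.

I_p ≈ 0.135 A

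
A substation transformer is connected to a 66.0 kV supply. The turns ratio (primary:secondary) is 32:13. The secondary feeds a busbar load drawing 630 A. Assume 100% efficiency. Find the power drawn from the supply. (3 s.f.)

P ≈ 1.69×10^7 W

I_p = I_s × N_s/N_p = 630 × 13/32 = 255.94 A.
P = V_p I_p = 66000 × 255.94 = 1.69×10^7 W.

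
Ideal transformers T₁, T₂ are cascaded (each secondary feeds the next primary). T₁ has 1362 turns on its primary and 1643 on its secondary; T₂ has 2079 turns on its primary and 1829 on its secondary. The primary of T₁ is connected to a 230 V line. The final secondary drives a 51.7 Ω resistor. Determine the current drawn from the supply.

After T₁: V = 230.00 × 1643/1362 = 277.45 V.
After T₂: V = 277.45 × 1829/2079 = 244.09 V.
I_load = 244.09/51.7 = 4.7212 A, so P_out = 244.09 × 4.7212 = 1152.4 W.
All ideal ⇒ P_in = P_out, so I_supply = 1152.4/230 = 5.01 A.

I_supply ≈ 5.01 A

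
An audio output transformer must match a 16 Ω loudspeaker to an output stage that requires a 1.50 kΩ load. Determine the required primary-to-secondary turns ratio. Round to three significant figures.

Z_p/Z_s = (N_p/N_s)², so N_p/N_s = √(1500/16) = √93.8 = 9.68.

N_p/N_s ≈ 9.68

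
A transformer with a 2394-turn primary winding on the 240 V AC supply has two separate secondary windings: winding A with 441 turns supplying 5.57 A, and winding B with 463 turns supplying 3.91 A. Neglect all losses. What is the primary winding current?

V_A = 240 × 441/2394 = 44.211 V; V_B = 240 × 463/2394 = 46.416 V.
P_out = V_A I_A + V_B I_B = 44.211×5.57 + 46.416×3.91 = 246.25 + 181.49 = 427.74 W.
Ideal ⇒ P_in = P_out, so I_p = P_out/V_p = 427.74/240 = 1.78 A.

I_p ≈ 1.78 A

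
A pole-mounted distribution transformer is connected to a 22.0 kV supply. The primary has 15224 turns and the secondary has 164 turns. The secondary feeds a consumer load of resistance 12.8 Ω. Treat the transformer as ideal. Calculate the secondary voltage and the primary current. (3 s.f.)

V_s = V_p × N_s/N_p = 22000 × 164/15224 = 236.99 V.
I_s = V_s/R = 236.99/12.8 = 18.515 A.
I_p = I_s × N_s/N_p = 18.515 × 164/15224 = 0.199 A.

V_s ≈ 237 V, I_p ≈ 0.199 A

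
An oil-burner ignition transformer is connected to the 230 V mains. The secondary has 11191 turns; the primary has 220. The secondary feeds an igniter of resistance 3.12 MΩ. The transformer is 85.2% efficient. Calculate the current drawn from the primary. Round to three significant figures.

V_s = 230 × 11191/220 = 11700 V.
I_s = V_s/R = 11700/(3.12×10^6) = 0.0037499 A.
P_out = V_s I_s = 11700 × 0.0037499 = 43.873 W.
P_in = P_out/η = 43.873/0.852 = 51.494 W.
I_p = P_in/V_p = 51.494/230 = 0.224 A.

I_p ≈ 0.224 A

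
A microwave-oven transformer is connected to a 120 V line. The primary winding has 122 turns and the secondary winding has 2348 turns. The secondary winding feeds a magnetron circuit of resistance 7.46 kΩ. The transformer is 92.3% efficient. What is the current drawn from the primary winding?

V_s = 120 × 2348/122 = 2309.5 V.
I_s = V_s/R = 2309.5/7460 = 0.30959 A.
P_out = V_s I_s = 2309.5 × 0.30959 = 714.99 W.
P_in = P_out/η = 714.99/0.923 = 774.64 W.
I_p = P_in/V_p = 774.64/120 = 6.46 A.

I_p ≈ 6.46 A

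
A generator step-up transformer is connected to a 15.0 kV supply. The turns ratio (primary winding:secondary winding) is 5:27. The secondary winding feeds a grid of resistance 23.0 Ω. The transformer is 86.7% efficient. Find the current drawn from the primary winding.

V_s = 15000 × 27/5 = 81000 V.
I_s = V_s/R = 81000/23.0 = 3521.7 A.
P_out = V_s I_s = 81000 × 3521.7 = 2.8526×10^8 W.
P_in = P_out/η = 2.8526×10^8/0.867 = 3.2902×10^8 W.
I_p = P_in/V_p = 3.2902×10^8/15000 = 21900 A.

I_p ≈ 21900 A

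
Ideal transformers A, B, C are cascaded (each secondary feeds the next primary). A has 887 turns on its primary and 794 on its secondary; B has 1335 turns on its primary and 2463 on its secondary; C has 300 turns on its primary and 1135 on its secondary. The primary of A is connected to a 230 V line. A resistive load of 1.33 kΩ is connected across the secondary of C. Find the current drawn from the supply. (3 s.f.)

I_supply ≈ 6.75 A

After A: V = 230.00 × 794/887 = 205.89 V.
After B: V = 205.89 × 2463/1335 = 379.85 V.
After C: V = 379.85 × 1135/300 = 1437.1 V.
I_load = 1437.1/1330 = 1.0805 A, so P_out = 1437.1 × 1.0805 = 1552.8 W.
All ideal ⇒ P_in = P_out, so I_supply = 1552.8/230 = 6.75 A.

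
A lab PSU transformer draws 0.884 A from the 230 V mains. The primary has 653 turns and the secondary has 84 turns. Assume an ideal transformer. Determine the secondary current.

I_s ≈ 6.87 A

I_s/I_p = N_p/N_s, so I_s = 0.884 × 653/84 = 6.87 A.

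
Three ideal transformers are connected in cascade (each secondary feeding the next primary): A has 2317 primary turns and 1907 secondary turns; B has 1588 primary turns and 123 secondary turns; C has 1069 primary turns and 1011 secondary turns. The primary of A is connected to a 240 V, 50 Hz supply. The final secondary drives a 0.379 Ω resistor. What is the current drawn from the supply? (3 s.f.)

I_supply ≈ 2.30 A

After A: V = 240.00 × 1907/2317 = 197.53 V.
After B: V = 197.53 × 123/1588 = 15.300 V.
After C: V = 15.300 × 1011/1069 = 14.470 V.
I_load = 14.470/0.379 = 38.179 A, so P_out = 14.470 × 38.179 = 552.44 W.
All ideal ⇒ P_in = P_out, so I_supply = 552.44/240 = 2.30 A.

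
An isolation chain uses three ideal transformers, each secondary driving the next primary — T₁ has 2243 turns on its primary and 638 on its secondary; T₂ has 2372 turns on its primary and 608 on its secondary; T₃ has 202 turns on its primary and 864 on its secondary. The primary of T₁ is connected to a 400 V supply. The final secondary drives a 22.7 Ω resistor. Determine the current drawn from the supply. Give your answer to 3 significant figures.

I_supply ≈ 1.71 A

After T₁: V = 400.00 × 638/2243 = 113.78 V.
After T₂: V = 113.78 × 608/2372 = 29.164 V.
After T₃: V = 29.164 × 864/202 = 124.74 V.
I_load = 124.74/22.7 = 5.4951 A, so P_out = 124.74 × 5.4951 = 685.46 W.
All ideal ⇒ P_in = P_out, so I_supply = 685.46/400 = 1.71 A.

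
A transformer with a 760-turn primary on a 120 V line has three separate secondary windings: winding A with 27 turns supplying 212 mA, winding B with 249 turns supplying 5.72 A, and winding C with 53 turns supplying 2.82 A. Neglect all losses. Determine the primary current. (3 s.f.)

I_p ≈ 2.08 A

V_A = 120 × 27/760 = 4.2632 V; V_B = 120 × 249/760 = 39.316 V; V_C = 120 × 53/760 = 8.3684 V.
P_out = V_A I_A + V_B I_B + V_C I_C = 4.2632×0.212 + 39.316×5.72 + 8.3684×2.82 = 0.90379 + 224.89 + 23.599 = 249.39 W.
Ideal ⇒ P_in = P_out, so I_p = P_out/V_p = 249.39/120 = 2.08 A.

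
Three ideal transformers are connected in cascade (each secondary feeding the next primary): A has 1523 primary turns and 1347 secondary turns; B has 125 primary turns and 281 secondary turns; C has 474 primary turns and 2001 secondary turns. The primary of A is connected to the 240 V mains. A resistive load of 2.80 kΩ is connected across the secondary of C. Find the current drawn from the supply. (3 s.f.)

After A: V = 240.00 × 1347/1523 = 212.27 V.
After B: V = 212.27 × 281/125 = 477.17 V.
After C: V = 477.17 × 2001/474 = 2014.4 V.
I_load = 2014.4/2800 = 0.71943 A, so P_out = 2014.4 × 0.71943 = 1449.2 W.
All ideal ⇒ P_in = P_out, so I_supply = 1449.2/240 = 6.04 A.

I_supply ≈ 6.04 A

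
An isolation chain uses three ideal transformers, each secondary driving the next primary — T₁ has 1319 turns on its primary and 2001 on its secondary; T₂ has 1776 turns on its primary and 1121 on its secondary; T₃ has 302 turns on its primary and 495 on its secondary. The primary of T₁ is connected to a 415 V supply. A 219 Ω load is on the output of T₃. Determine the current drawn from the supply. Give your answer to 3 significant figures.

Secondary of T₁: V = 415.00 × 2001/1319 = 629.58 V.
Secondary of T₂: V = 629.58 × 1121/1776 = 397.39 V.
Secondary of T₃: V = 397.39 × 495/302 = 651.35 V.
I_load = 651.35/219 = 2.9742 A, so P_out = 651.35 × 2.9742 = 1937.2 W.
All ideal ⇒ P_in = P_out, so I_supply = 1937.2/415 = 4.67 A.

I_supply ≈ 4.67 A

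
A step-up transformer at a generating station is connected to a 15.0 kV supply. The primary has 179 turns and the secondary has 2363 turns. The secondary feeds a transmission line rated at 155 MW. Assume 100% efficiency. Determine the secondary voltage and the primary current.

V_s = V_p × N_s/N_p = 15000 × 2363/179 = 198020 V.
I_s = P/V_s = 1.55×10^8/198020 = 782.76 A.
I_p = I_s × N_s/N_p = 782.76 × 2363/179 = 10300 A.

V_s ≈ 198000 V, I_p ≈ 10300 A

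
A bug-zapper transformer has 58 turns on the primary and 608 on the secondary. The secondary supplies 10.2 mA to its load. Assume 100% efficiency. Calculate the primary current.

I_p ≈ 0.107 A

For an ideal transformer I_p/I_s = N_s/N_p, so I_p = 0.0102 × 608/58 = 0.107 A.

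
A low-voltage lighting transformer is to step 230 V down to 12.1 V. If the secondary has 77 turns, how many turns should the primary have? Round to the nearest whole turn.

N_p/N_s = V_p/V_s, so N_p = 77 × 230/12.1 = 1463.6 ≈ 1464 turns.

N_p = 1464 turns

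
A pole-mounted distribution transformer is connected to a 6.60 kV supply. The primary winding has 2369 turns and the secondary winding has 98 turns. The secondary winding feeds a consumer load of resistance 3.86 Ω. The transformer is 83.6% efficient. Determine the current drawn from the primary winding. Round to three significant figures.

V_s = 6600 × 98/2369 = 273.03 V.
I_s = V_s/R = 273.03/3.86 = 70.732 A.
P_out = V_s I_s = 273.03 × 70.732 = 19312 W.
P_in = P_out/η = 19312/0.836 = 23100 W.
I_p = P_in/V_p = 23100/6600 = 3.50 A.

I_p ≈ 3.50 A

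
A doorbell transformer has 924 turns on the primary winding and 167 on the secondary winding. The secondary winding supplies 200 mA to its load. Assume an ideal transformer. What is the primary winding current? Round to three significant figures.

For an ideal transformer I_p/I_s = N_s/N_p, so I_p = 0.200 × 167/924 = 0.0361 A.

I_p ≈ 0.0361 A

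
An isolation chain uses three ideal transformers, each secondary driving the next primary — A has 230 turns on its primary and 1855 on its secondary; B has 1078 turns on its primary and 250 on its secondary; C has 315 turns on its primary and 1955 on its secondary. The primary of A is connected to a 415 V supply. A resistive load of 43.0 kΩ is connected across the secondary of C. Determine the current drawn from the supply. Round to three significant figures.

Secondary of A: V = 415.00 × 1855/230 = 3347.1 V.
Secondary of B: V = 3347.1 × 250/1078 = 776.22 V.
Secondary of C: V = 776.22 × 1955/315 = 4817.5 V.
I_load = 4817.5/43000 = 0.11203 A, so P_out = 4817.5 × 0.11203 = 539.73 W.
All ideal ⇒ P_in = P_out, so I_supply = 539.73/415 = 1.30 A.

I_supply ≈ 1.30 A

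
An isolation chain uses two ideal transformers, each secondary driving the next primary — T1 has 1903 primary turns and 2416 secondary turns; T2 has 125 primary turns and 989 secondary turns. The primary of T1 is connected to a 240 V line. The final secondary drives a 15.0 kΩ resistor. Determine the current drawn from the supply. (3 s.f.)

I_supply ≈ 1.61 A

Secondary of T1: V = 240.00 × 2416/1903 = 304.70 V.
Secondary of T2: V = 304.70 × 989/125 = 2410.8 V.
I_load = 2410.8/15000 = 0.16072 A, so P_out = 2410.8 × 0.16072 = 387.45 W.
All ideal ⇒ P_in = P_out, so I_supply = 387.45/240 = 1.61 A.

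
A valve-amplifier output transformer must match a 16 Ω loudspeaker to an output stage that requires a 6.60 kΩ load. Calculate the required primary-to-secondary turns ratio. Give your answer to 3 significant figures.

Z_p/Z_s = (N_p/N_s)², so N_p/N_s = √(6600/16) = √412 = 20.3.

N_p/N_s ≈ 20.3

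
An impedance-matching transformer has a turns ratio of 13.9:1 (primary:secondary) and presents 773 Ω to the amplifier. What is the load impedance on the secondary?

Z_s = Z_p/(N_p/N_s)² = 773/13.9² = 4.00 Ω.

Z_s ≈ 4.00 Ω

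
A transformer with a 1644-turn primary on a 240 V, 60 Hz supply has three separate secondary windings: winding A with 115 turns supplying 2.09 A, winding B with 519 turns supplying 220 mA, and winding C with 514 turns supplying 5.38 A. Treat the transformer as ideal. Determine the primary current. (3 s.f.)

I_p ≈ 1.90 A

V_A = 240 × 115/1644 = 16.788 V; V_B = 240 × 519/1644 = 75.766 V; V_C = 240 × 514/1644 = 75.036 V.
P_out = V_A I_A + V_B I_B + V_C I_C = 16.788×2.09 + 75.766×0.220 + 75.036×5.38 = 35.088 + 16.669 + 403.70 = 455.45 W.
Ideal ⇒ P_in = P_out, so I_p = P_out/V_p = 455.45/240 = 1.90 A.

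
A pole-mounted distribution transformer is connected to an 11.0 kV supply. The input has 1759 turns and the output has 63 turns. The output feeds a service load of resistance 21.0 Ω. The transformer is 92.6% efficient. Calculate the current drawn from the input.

I_in ≈ 0.726 A

V_out = 11000 × 63/1759 = 393.97 V.
I_out = V_out/R = 393.97/21.0 = 18.761 A.
P_out = V_out I_out = 393.97 × 18.761 = 7391.2 W.
P_in = P_out/η = 7391.2/0.926 = 7981.9 W.
I_in = P_in/V_in = 7981.9/11000 = 0.726 A.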